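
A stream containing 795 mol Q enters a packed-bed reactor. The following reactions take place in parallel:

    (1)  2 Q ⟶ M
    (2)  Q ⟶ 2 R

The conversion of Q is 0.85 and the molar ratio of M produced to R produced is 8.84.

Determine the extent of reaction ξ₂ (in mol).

ξ₂ = 18.6 mol

Conversion of Q: Q consumed = 0.85 × 795 = 675.8 mol = 2ξ₁ + 1ξ₂.
Selectivity: 1ξ₁ / (2ξ₂) = 8.84 → ξ₁ = 17.68 ξ₂.
Substitute: (2·17.68 + 1) ξ₂ = 675.8 → ξ₂ = 18.58 mol, ξ₁ = 328.6 mol.
Outlet amounts (n = n₀ + Σ ν·ξ):
  Q: 795 − 2(328.6) − 1(18.58) = 119.2
  M: 0 + 1(328.6) = 328.6
  R: 0 + 2(18.58) = 37.17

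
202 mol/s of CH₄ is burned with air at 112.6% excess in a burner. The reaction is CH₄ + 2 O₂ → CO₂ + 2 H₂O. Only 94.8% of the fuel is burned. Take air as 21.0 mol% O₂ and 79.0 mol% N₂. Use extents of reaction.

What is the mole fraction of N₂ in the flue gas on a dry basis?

Stoichiometric O₂ = 2 × 202 = 404 mol/s; O₂ fed = 404 × 2.126 = 858.9 mol/s.
N₂ fed = 858.9 × 79/21 = 3231 mol/s.
Fuel reacted = 0.948 × 202 → ξ = 191.5 mol/s.
Outlet (n = n₀ + ν ξ):
  CH₄: 202 − 1(191.5) = 10.5
  O₂: 858.9 − 2(191.5) = 475.9
  N₂: 3231 (inert)
  CO₂: 0 + 1(191.5) = 191.5
  H₂O: 0 + 2(191.5) = 383
Dry total = 3909 mol/s; y_N₂ (dry) = 3231 / 3909 = 0.8266.

0.827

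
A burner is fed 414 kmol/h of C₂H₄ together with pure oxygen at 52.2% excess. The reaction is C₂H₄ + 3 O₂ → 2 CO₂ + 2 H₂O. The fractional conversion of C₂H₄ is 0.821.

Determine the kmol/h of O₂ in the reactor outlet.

871 kmol/h

Stoichiometric O₂ = 3 × 414 = 1242 kmol/h; O₂ fed = 1242 × 1.522 = 1890 kmol/h.
Fuel reacted = 0.821 × 414 → ξ = 339.9 kmol/h.
Outlet (n = n₀ + ν ξ):
  C₂H₄: 414 − 1(339.9) = 74.11
  O₂: 1890 − 3(339.9) = 870.6
  CO₂: 0 + 2(339.9) = 679.8
  H₂O: 0 + 2(339.9) = 679.8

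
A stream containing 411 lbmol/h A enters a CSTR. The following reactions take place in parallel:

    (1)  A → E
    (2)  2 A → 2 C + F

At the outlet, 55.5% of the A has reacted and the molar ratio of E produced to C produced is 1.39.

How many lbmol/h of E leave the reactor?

133 lbmol/h

Conversion of A: A consumed = 0.555 × 411 = 228.1 lbmol/h = 1ξ₁ + 2ξ₂.
Selectivity: 1ξ₁ / (2ξ₂) = 1.39 → ξ₁ = 2.78 ξ₂.
Substitute: (1·2.78 + 2) ξ₂ = 228.1 → ξ₂ = 47.72 lbmol/h, ξ₁ = 132.7 lbmol/h.
Outlet amounts (n = n₀ + Σ ν·ξ):
  A: 411 − 1(132.7) − 2(47.72) = 182.9
  E: 0 + 1(132.7) = 132.7
  C: 0 + 2(47.72) = 95.44
  F: 0 + 1(47.72) = 47.72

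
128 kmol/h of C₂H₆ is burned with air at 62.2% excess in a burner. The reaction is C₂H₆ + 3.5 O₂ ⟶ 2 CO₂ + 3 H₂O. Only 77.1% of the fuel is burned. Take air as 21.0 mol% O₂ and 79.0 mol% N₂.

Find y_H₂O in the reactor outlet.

Stoichiometric O₂ = 3.5 × 128 = 448 kmol/h; O₂ fed = 448 × 1.622 = 726.7 kmol/h.
N₂ fed = 726.7 × 79/21 = 2734 kmol/h.
Fuel reacted = 0.771 × 128 → ξ = 98.69 kmol/h.
Outlet (n = n₀ + ν ξ):
  C₂H₆: 128 − 1(98.69) = 29.31
  O₂: 726.7 − 3.5(98.69) = 381.2
  N₂: 2734 (inert)
  CO₂: 0 + 2(98.69) = 197.4
  H₂O: 0 + 3(98.69) = 296.1
Total out = 3638 kmol/h; y_H₂O = 296.1 / 3638 = 0.08139.

0.0814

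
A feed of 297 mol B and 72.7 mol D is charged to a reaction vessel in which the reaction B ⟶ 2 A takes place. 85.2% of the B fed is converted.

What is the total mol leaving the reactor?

B reacted = 0.852 × 297 = 253 mol; ν_B = −1, so ξ = 253/1 = 253 mol.
Outlet amounts (n = n₀ + ν ξ):
  B: 297 − 1(253) = 43.96
  A: 0 + 2(253) = 506.1
  D: 72.7 (inert)
Total out = 43.96 + 506.1 + 72.7 = 622.7 mol.

623 mol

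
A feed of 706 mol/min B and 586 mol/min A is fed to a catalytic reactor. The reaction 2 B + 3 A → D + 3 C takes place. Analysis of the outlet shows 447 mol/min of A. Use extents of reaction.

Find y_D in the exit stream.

0.0372

For A: n = n₀ − 3ξ → 447 = 586 − 3ξ, giving ξ = 46.33 mol/min.
Outlet amounts (n = n₀ + ν ξ):
  B: 706 − 2(46.33) = 613.3
  A: 586 − 3(46.33) = 447
  D: 0 + 1(46.33) = 46.33
  C: 0 + 3(46.33) = 139
Total out = 1246 mol/min; y_D = 46.33 / 1246 = 0.0372.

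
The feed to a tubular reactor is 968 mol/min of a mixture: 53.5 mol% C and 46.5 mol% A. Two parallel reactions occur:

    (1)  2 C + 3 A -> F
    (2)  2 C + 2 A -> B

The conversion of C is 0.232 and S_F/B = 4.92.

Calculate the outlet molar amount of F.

Conversion of C: C consumed = 0.232 × 517.9 = 120.1 mol/min = 2ξ₁ + 2ξ₂.
Selectivity: 1ξ₁ / (1ξ₂) = 4.92 → ξ₁ = 4.92 ξ₂.
Substitute: (2·4.92 + 2) ξ₂ = 120.1 → ξ₂ = 10.15 mol/min, ξ₁ = 49.93 mol/min.
Outlet amounts (n = n₀ + Σ ν·ξ):
  C: 517.9 − 2(49.93) − 2(10.15) = 397.7
  A: 450.1 − 3(49.93) − 2(10.15) = 280
  F: 0 + 1(49.93) = 49.93
  B: 0 + 1(10.15) = 10.15

49.9 mol/min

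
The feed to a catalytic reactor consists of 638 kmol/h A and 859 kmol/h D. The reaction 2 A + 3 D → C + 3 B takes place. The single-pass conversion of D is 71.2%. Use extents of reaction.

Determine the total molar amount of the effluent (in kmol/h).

1290 kmol/h

D reacted = 0.712 × 859 = 611.6 kmol/h; ν_D = −3, so ξ = 611.6/3 = 203.9 kmol/h.
Outlet amounts (n = n₀ + ν ξ):
  A: 638 − 2(203.9) = 230.3
  D: 859 − 3(203.9) = 247.4
  C: 0 + 1(203.9) = 203.9
  B: 0 + 3(203.9) = 611.6
Total out = 230.3 + 247.4 + 203.9 + 611.6 = 1293 kmol/h.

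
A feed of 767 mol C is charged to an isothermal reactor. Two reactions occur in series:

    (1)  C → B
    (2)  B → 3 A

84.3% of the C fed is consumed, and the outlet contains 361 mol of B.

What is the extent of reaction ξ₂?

Conversion of C: C consumed = 1ξ₁ = 0.843 × 767 → ξ₁ = 646.6 mol.
B balance: n_B = 0 + 1ξ₁ − 1ξ₂ = 361 → ξ₂ = (1·646.6 − 361)/1 = 285.6 mol.
Outlet amounts (n = n₀ + Σ ν·ξ):
  C: 767 − 1(646.6) = 120.4
  B: 0 + 1(646.6) − 1(285.6) = 361
  A: 0 + 3(285.6) = 856.7

ξ₂ = 286 mol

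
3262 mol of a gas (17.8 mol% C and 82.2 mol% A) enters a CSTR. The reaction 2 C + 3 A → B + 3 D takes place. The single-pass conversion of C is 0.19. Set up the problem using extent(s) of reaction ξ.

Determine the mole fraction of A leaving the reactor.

0.785

C reacted = 0.19 × 580.6 = 110.3 mol; ν_C = −2, so ξ = 110.3/2 = 55.16 mol.
Outlet amounts (n = n₀ + ν ξ):
  C: 580.6 − 2(55.16) = 470.3
  A: 2681 − 3(55.16) = 2516
  B: 0 + 1(55.16) = 55.16
  D: 0 + 3(55.16) = 165.5
Total out = 3207 mol; y_A = 2516 / 3207 = 0.7845.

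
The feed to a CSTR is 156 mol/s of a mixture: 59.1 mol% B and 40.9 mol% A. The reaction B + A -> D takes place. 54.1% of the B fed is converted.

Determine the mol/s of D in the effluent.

49.9 mol/s

B reacted = 0.541 × 92.2 = 49.88 mol/s; ν_B = −1, so ξ = 49.88/1 = 49.88 mol/s.
Outlet amounts (n = n₀ + ν ξ):
  B: 92.2 − 1(49.88) = 42.32
  A: 63.8 − 1(49.88) = 13.93
  D: 0 + 1(49.88) = 49.88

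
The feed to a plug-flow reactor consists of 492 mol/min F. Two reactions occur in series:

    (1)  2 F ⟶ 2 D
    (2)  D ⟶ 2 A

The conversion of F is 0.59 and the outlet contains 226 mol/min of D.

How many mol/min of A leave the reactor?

Conversion of F: F consumed = 2ξ₁ = 0.59 × 492 → ξ₁ = 145.1 mol/min.
D balance: n_D = 0 + 2ξ₁ − 1ξ₂ = 226 → ξ₂ = (2·145.1 − 226)/1 = 64.28 mol/min.
Outlet amounts (n = n₀ + Σ ν·ξ):
  F: 492 − 2(145.1) = 201.7
  D: 0 + 2(145.1) − 1(64.28) = 226
  A: 0 + 2(64.28) = 128.6

129 mol/min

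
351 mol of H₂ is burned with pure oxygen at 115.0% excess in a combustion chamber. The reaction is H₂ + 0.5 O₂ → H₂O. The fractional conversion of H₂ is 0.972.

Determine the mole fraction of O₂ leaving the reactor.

Stoichiometric O₂ = 0.5 × 351 = 175.5 mol; O₂ fed = 175.5 × 2.150 = 377.3 mol.
Fuel reacted = 0.972 × 351 → ξ = 341.2 mol.
Outlet (n = n₀ + ν ξ):
  H₂: 351 − 1(341.2) = 9.828
  O₂: 377.3 − 0.5(341.2) = 206.7
  H₂O: 0 + 1(341.2) = 341.2
Total out = 557.7 mol; y_O₂ = 206.7 / 557.7 = 0.3707.

0.371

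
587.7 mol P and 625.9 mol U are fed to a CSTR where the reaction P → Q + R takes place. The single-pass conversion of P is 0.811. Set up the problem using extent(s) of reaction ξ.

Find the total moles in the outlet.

P reacted = 0.811 × 587.7 = 476.6 mol; ν_P = −1, so ξ = 476.6/1 = 476.6 mol.
Outlet amounts (n = n₀ + ν ξ):
  P: 587.7 − 1(476.6) = 111.1
  Q: 0 + 1(476.6) = 476.6
  R: 0 + 1(476.6) = 476.6
  U: 625.9 (inert)
Total out = 111.1 + 476.6 + 476.6 + 625.9 = 1690 mol.

1690 mol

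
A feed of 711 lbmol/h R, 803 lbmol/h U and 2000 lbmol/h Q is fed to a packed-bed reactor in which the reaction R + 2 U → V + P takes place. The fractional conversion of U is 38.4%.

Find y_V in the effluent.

0.0459

U reacted = 0.384 × 803 = 308.4 lbmol/h; ν_U = −2, so ξ = 308.4/2 = 154.2 lbmol/h.
Outlet amounts (n = n₀ + ν ξ):
  R: 711 − 1(154.2) = 556.8
  U: 803 − 2(154.2) = 494.6
  V: 0 + 1(154.2) = 154.2
  P: 0 + 1(154.2) = 154.2
  Q: 2000 (inert)
Total out = 3360 lbmol/h; y_V = 154.2 / 3360 = 0.04589.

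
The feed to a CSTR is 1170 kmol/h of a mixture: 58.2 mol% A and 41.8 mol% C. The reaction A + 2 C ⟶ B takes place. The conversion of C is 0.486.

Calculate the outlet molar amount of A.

C reacted = 0.486 × 489.1 = 237.7 kmol/h; ν_C = −2, so ξ = 237.7/2 = 118.8 kmol/h.
Outlet amounts (n = n₀ + ν ξ):
  A: 680.9 − 1(118.8) = 562.1
  C: 489.1 − 2(118.8) = 251.4
  B: 0 + 1(118.8) = 118.8

562 kmol/h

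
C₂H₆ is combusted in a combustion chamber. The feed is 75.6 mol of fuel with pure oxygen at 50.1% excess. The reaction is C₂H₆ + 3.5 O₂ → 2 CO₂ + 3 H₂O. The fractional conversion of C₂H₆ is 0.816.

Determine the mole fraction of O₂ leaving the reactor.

0.36

Stoichiometric O₂ = 3.5 × 75.6 = 264.6 mol; O₂ fed = 264.6 × 1.501 = 397.2 mol.
Fuel reacted = 0.816 × 75.6 → ξ = 61.69 mol.
Outlet (n = n₀ + ν ξ):
  C₂H₆: 75.6 − 1(61.69) = 13.91
  O₂: 397.2 − 3.5(61.69) = 181.3
  CO₂: 0 + 2(61.69) = 123.4
  H₂O: 0 + 3(61.69) = 185.1
Total out = 503.6 mol; y_O₂ = 181.3 / 503.6 = 0.3599.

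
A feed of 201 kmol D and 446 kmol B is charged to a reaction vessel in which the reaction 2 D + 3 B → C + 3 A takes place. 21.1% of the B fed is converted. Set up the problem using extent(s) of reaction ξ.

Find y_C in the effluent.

B reacted = 0.211 × 446 = 94.11 kmol; ν_B = −3, so ξ = 94.11/3 = 31.37 kmol.
Outlet amounts (n = n₀ + ν ξ):
  D: 201 − 2(31.37) = 138.3
  B: 446 − 3(31.37) = 351.9
  C: 0 + 1(31.37) = 31.37
  A: 0 + 3(31.37) = 94.11
Total out = 615.6 kmol; y_C = 31.37 / 615.6 = 0.05095.

0.051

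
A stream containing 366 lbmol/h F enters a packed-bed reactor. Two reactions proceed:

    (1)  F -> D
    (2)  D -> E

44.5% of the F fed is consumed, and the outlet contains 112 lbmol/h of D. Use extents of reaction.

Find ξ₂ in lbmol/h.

ξ₂ = 50.9 lbmol/h

Conversion of F: F consumed = 1ξ₁ = 0.445 × 366 → ξ₁ = 162.9 lbmol/h.
D balance: n_D = 0 + 1ξ₁ − 1ξ₂ = 112 → ξ₂ = (1·162.9 − 112)/1 = 50.87 lbmol/h.
Outlet amounts (n = n₀ + Σ ν·ξ):
  F: 366 − 1(162.9) = 203.1
  D: 0 + 1(162.9) − 1(50.87) = 112
  E: 0 + 1(50.87) = 50.87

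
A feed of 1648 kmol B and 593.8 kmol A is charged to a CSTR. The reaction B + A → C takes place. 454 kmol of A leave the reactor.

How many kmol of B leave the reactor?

1510 kmol

For A: n = n₀ − 1ξ → 454 = 593.8 − 1ξ, giving ξ = 139.8 kmol.
Outlet amounts (n = n₀ + ν ξ):
  B: 1648 − 1(139.8) = 1508
  A: 593.8 − 1(139.8) = 454
  C: 0 + 1(139.8) = 139.8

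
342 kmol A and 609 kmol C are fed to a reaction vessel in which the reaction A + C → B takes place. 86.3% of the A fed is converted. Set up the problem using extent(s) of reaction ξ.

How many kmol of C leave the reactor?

A reacted = 0.863 × 342 = 295.1 kmol; ν_A = −1, so ξ = 295.1/1 = 295.1 kmol.
Outlet amounts (n = n₀ + ν ξ):
  A: 342 − 1(295.1) = 46.85
  C: 609 − 1(295.1) = 313.9
  B: 0 + 1(295.1) = 295.1

314 kmol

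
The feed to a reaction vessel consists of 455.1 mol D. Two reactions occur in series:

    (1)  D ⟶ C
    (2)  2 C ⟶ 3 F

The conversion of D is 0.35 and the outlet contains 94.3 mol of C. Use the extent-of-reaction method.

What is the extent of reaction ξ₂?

ξ₂ = 32.5 mol

Conversion of D: D consumed = 1ξ₁ = 0.35 × 455.1 → ξ₁ = 159.3 mol.
C balance: n_C = 0 + 1ξ₁ − 2ξ₂ = 94.3 → ξ₂ = (1·159.3 − 94.3)/2 = 32.49 mol.
Outlet amounts (n = n₀ + Σ ν·ξ):
  D: 455.1 − 1(159.3) = 295.8
  C: 0 + 1(159.3) − 2(32.49) = 94.3
  F: 0 + 3(32.49) = 97.48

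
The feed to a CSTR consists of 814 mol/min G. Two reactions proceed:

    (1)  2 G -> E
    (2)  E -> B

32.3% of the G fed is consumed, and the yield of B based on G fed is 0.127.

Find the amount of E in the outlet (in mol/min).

Conversion of G: G consumed = 2ξ₁ = 0.323 × 814 → ξ₁ = 131.5 mol/min.
Yield of B: 1ξ₂ / 814 = 0.127 → ξ₂ = 103.4 mol/min.
Outlet amounts (n = n₀ + Σ ν·ξ):
  G: 814 − 2(131.5) = 551.1
  E: 0 + 1(131.5) − 1(103.4) = 28.08
  B: 0 + 1(103.4) = 103.4

28.1 mol/min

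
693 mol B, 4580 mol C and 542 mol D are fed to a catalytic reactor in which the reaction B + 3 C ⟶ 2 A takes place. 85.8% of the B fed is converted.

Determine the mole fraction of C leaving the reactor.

0.604

B reacted = 0.858 × 693 = 594.6 mol; ν_B = −1, so ξ = 594.6/1 = 594.6 mol.
Outlet amounts (n = n₀ + ν ξ):
  B: 693 − 1(594.6) = 98.41
  C: 4580 − 3(594.6) = 2796
  A: 0 + 2(594.6) = 1189
  D: 542 (inert)
Total out = 4626 mol; y_C = 2796 / 4626 = 0.6045.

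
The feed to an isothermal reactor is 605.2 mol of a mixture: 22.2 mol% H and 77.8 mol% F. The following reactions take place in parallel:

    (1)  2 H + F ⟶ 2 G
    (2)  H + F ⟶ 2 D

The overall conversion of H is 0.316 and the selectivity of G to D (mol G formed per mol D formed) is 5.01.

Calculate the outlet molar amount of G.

Conversion of H: H consumed = 0.316 × 134.4 = 42.46 mol = 2ξ₁ + 1ξ₂.
Selectivity: 2ξ₁ / (2ξ₂) = 5.01 → ξ₁ = 5.01 ξ₂.
Substitute: (2·5.01 + 1) ξ₂ = 42.46 → ξ₂ = 3.853 mol, ξ₁ = 19.3 mol.
Outlet amounts (n = n₀ + Σ ν·ξ):
  H: 134.4 − 2(19.3) − 1(3.853) = 91.9
  F: 470.8 − 1(19.3) − 1(3.853) = 447.7
  G: 0 + 2(19.3) = 38.6
  D: 0 + 2(3.853) = 7.705

38.6 mol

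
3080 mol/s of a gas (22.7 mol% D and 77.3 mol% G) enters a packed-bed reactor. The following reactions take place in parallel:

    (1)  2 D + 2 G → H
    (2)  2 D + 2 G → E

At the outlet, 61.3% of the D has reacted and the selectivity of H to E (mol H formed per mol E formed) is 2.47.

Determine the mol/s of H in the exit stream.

Conversion of D: D consumed = 0.613 × 699.2 = 428.6 mol/s = 2ξ₁ + 2ξ₂.
Selectivity: 1ξ₁ / (1ξ₂) = 2.47 → ξ₁ = 2.47 ξ₂.
Substitute: (2·2.47 + 2) ξ₂ = 428.6 → ξ₂ = 61.76 mol/s, ξ₁ = 152.5 mol/s.
Outlet amounts (n = n₀ + Σ ν·ξ):
  D: 699.2 − 2(152.5) − 2(61.76) = 270.6
  G: 2381 − 2(152.5) − 2(61.76) = 1952
  H: 0 + 1(152.5) = 152.5
  E: 0 + 1(61.76) = 61.76

153 mol/s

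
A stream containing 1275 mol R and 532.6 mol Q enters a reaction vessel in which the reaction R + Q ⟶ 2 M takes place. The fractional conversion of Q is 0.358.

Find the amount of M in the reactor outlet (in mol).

Q reacted = 0.358 × 532.6 = 190.7 mol; ν_Q = −1, so ξ = 190.7/1 = 190.7 mol.
Outlet amounts (n = n₀ + ν ξ):
  R: 1275 − 1(190.7) = 1084
  Q: 532.6 − 1(190.7) = 341.9
  M: 0 + 2(190.7) = 381.3

381 mol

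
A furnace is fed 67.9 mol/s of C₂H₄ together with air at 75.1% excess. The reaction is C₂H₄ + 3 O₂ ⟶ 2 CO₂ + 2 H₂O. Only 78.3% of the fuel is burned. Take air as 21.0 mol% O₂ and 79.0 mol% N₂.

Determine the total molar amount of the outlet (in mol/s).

Stoichiometric O₂ = 3 × 67.9 = 203.7 mol/s; O₂ fed = 203.7 × 1.751 = 356.7 mol/s.
N₂ fed = 356.7 × 79/21 = 1342 mol/s.
Fuel reacted = 0.783 × 67.9 → ξ = 53.17 mol/s.
Outlet (n = n₀ + ν ξ):
  C₂H₄: 67.9 − 1(53.17) = 14.73
  O₂: 356.7 − 3(53.17) = 197.2
  N₂: 1342 (inert)
  CO₂: 0 + 2(53.17) = 106.3
  H₂O: 0 + 2(53.17) = 106.3
Total out = 14.73 + 197.2 + 1342 + 106.3 + 106.3 = 1766 mol/s.

1770 mol/s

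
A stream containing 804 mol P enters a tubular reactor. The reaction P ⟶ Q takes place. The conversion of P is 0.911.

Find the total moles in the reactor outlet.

804 mol

P reacted = 0.911 × 804 = 732.4 mol; ν_P = −1, so ξ = 732.4/1 = 732.4 mol.
Outlet amounts (n = n₀ + ν ξ):
  P: 804 − 1(732.4) = 71.56
  Q: 0 + 1(732.4) = 732.4
Total out = 71.56 + 732.4 = 804 mol.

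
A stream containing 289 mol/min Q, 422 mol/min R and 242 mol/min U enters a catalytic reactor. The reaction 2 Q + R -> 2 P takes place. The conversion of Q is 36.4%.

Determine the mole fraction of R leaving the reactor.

0.41

Q reacted = 0.364 × 289 = 105.2 mol/min; ν_Q = −2, so ξ = 105.2/2 = 52.6 mol/min.
Outlet amounts (n = n₀ + ν ξ):
  Q: 289 − 2(52.6) = 183.8
  R: 422 − 1(52.6) = 369.4
  P: 0 + 2(52.6) = 105.2
  U: 242 (inert)
Total out = 900.4 mol/min; y_R = 369.4 / 900.4 = 0.4103.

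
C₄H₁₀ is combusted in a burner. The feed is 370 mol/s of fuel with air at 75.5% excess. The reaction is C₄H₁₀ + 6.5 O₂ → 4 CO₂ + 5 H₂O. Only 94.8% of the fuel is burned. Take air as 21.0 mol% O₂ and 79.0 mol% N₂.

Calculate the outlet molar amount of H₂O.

1750 mol/s

Stoichiometric O₂ = 6.5 × 370 = 2405 mol/s; O₂ fed = 2405 × 1.755 = 4221 mol/s.
N₂ fed = 4221 × 79/21 = 15880 mol/s.
Fuel reacted = 0.948 × 370 → ξ = 350.8 mol/s.
Outlet (n = n₀ + ν ξ):
  C₄H₁₀: 370 − 1(350.8) = 19.24
  O₂: 4221 − 6.5(350.8) = 1941
  N₂: 15880 (inert)
  CO₂: 0 + 4(350.8) = 1403
  H₂O: 0 + 5(350.8) = 1754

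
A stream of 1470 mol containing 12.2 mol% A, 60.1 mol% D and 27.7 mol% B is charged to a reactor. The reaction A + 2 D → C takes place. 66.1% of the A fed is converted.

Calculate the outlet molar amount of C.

A reacted = 0.661 × 179.3 = 118.5 mol; ν_A = −1, so ξ = 118.5/1 = 118.5 mol.
Outlet amounts (n = n₀ + ν ξ):
  A: 179.3 − 1(118.5) = 60.8
  D: 883.5 − 2(118.5) = 646.4
  C: 0 + 1(118.5) = 118.5
  B: 407.2 (inert)

119 mol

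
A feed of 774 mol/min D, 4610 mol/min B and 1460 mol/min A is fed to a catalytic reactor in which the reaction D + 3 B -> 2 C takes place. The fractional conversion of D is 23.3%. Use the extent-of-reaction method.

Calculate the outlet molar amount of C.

D reacted = 0.233 × 774 = 180.3 mol/min; ν_D = −1, so ξ = 180.3/1 = 180.3 mol/min.
Outlet amounts (n = n₀ + ν ξ):
  D: 774 − 1(180.3) = 593.7
  B: 4610 − 3(180.3) = 4069
  C: 0 + 2(180.3) = 360.7
  A: 1460 (inert)

361 mol/min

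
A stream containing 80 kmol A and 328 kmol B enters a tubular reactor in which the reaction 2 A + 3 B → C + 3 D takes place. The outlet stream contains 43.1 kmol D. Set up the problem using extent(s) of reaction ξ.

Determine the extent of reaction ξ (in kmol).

For D: n = n₀ + 3ξ → 43.1 = 0 + 3ξ, giving ξ = 14.37 kmol.
Outlet amounts (n = n₀ + ν ξ):
  A: 80 − 2(14.37) = 51.27
  B: 328 − 3(14.37) = 284.9
  C: 0 + 1(14.37) = 14.37
  D: 0 + 3(14.37) = 43.1

ξ = 14.4 kmol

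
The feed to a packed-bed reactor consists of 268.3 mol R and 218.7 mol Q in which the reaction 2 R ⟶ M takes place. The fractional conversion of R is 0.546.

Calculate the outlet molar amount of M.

73.2 mol

R reacted = 0.546 × 268.3 = 146.5 mol; ν_R = −2, so ξ = 146.5/2 = 73.25 mol.
Outlet amounts (n = n₀ + ν ξ):
  R: 268.3 − 2(73.25) = 121.8
  M: 0 + 1(73.25) = 73.25
  Q: 218.7 (inert)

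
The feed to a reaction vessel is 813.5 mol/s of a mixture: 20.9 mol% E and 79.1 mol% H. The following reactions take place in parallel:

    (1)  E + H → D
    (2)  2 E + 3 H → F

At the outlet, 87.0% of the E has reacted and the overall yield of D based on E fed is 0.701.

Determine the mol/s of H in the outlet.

Yield of D: 1ξ₁ / 170 = 0.701 → ξ₁ = 119.2 mol/s.
Conversion of E: 1ξ₁ + 2ξ₂ = 0.87 × 170 = 147.9 → ξ₂ = 14.37 mol/s.
Outlet amounts (n = n₀ + Σ ν·ξ):
  E: 170 − 1(119.2) − 2(14.37) = 22.1
  H: 643.5 − 1(119.2) − 3(14.37) = 481.2
  D: 0 + 1(119.2) = 119.2
  F: 0 + 1(14.37) = 14.37

481 mol/s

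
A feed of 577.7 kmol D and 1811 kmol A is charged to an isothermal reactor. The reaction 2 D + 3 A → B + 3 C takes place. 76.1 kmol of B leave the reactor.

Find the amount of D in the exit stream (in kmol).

426 kmol

For B: n = n₀ + 1ξ → 76.1 = 0 + 1ξ, giving ξ = 76.1 kmol.
Outlet amounts (n = n₀ + ν ξ):
  D: 577.7 − 2(76.1) = 425.5
  A: 1811 − 3(76.1) = 1583
  B: 0 + 1(76.1) = 76.1
  C: 0 + 3(76.1) = 228.3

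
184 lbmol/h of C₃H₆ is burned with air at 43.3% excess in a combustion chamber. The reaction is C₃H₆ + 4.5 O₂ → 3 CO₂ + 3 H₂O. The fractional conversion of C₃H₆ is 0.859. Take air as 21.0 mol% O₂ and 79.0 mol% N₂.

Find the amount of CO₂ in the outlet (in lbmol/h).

Stoichiometric O₂ = 4.5 × 184 = 828 lbmol/h; O₂ fed = 828 × 1.433 = 1187 lbmol/h.
N₂ fed = 1187 × 79/21 = 4464 lbmol/h.
Fuel reacted = 0.859 × 184 → ξ = 158.1 lbmol/h.
Outlet (n = n₀ + ν ξ):
  C₃H₆: 184 − 1(158.1) = 25.94
  O₂: 1187 − 4.5(158.1) = 475.3
  N₂: 4464 (inert)
  CO₂: 0 + 3(158.1) = 474.2
  H₂O: 0 + 3(158.1) = 474.2

474 lbmol/h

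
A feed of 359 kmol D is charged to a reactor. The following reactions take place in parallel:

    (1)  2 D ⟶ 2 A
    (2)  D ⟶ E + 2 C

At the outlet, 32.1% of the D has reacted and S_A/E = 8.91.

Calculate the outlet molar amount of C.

23.3 kmol

Conversion of D: D consumed = 0.321 × 359 = 115.2 kmol = 2ξ₁ + 1ξ₂.
Selectivity: 2ξ₁ / (1ξ₂) = 8.91 → ξ₁ = 4.455 ξ₂.
Substitute: (2·4.455 + 1) ξ₂ = 115.2 → ξ₂ = 11.63 kmol, ξ₁ = 51.81 kmol.
Outlet amounts (n = n₀ + Σ ν·ξ):
  D: 359 − 2(51.81) − 1(11.63) = 243.8
  A: 0 + 2(51.81) = 103.6
  E: 0 + 1(11.63) = 11.63
  C: 0 + 2(11.63) = 23.26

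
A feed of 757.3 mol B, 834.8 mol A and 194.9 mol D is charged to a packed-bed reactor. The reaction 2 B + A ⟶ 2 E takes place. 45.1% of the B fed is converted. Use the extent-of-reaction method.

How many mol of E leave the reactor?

342 mol

B reacted = 0.451 × 757.3 = 341.5 mol; ν_B = −2, so ξ = 341.5/2 = 170.8 mol.
Outlet amounts (n = n₀ + ν ξ):
  B: 757.3 − 2(170.8) = 415.8
  A: 834.8 − 1(170.8) = 664
  E: 0 + 2(170.8) = 341.5
  D: 194.9 (inert)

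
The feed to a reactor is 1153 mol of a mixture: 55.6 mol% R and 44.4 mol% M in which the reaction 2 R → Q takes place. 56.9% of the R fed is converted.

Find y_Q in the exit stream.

R reacted = 0.569 × 641.1 = 364.8 mol; ν_R = −2, so ξ = 364.8/2 = 182.4 mol.
Outlet amounts (n = n₀ + ν ξ):
  R: 641.1 − 2(182.4) = 276.3
  Q: 0 + 1(182.4) = 182.4
  M: 511.9 (inert)
Total out = 970.6 mol; y_Q = 182.4 / 970.6 = 0.1879.

0.188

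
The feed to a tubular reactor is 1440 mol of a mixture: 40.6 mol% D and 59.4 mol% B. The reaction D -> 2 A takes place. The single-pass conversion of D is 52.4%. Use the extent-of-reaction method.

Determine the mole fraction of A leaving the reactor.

D reacted = 0.524 × 584.6 = 306.4 mol; ν_D = −1, so ξ = 306.4/1 = 306.4 mol.
Outlet amounts (n = n₀ + ν ξ):
  D: 584.6 − 1(306.4) = 278.3
  A: 0 + 2(306.4) = 612.7
  B: 855.4 (inert)
Total out = 1746 mol; y_A = 612.7 / 1746 = 0.3508.

0.351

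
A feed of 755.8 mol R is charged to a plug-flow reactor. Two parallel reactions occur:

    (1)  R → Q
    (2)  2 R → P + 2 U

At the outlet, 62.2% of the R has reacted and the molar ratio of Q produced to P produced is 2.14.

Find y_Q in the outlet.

0.28

Conversion of R: R consumed = 0.622 × 755.8 = 470.1 mol = 1ξ₁ + 2ξ₂.
Selectivity: 1ξ₁ / (1ξ₂) = 2.14 → ξ₁ = 2.14 ξ₂.
Substitute: (1·2.14 + 2) ξ₂ = 470.1 → ξ₂ = 113.6 mol, ξ₁ = 243 mol.
Outlet amounts (n = n₀ + Σ ν·ξ):
  R: 755.8 − 1(243) − 2(113.6) = 285.7
  Q: 0 + 1(243) = 243
  P: 0 + 1(113.6) = 113.6
  U: 0 + 2(113.6) = 227.1
Total out = 869.4 mol; y_Q = 243 / 869.4 = 0.2795.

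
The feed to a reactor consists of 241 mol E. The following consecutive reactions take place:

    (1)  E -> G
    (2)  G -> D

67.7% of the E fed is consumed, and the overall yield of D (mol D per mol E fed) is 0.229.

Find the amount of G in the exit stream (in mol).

Conversion of E: E consumed = 1ξ₁ = 0.677 × 241 → ξ₁ = 163.2 mol.
Yield of D: 1ξ₂ / 241 = 0.229 → ξ₂ = 55.19 mol.
Outlet amounts (n = n₀ + Σ ν·ξ):
  E: 241 − 1(163.2) = 77.84
  G: 0 + 1(163.2) − 1(55.19) = 108
  D: 0 + 1(55.19) = 55.19

108 mol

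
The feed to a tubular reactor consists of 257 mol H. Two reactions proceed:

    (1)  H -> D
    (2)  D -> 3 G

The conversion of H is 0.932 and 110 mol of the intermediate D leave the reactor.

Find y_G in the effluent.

0.753

Conversion of H: H consumed = 1ξ₁ = 0.932 × 257 → ξ₁ = 239.5 mol.
D balance: n_D = 0 + 1ξ₁ − 1ξ₂ = 110 → ξ₂ = (1·239.5 − 110)/1 = 129.5 mol.
Outlet amounts (n = n₀ + Σ ν·ξ):
  H: 257 − 1(239.5) = 17.48
  D: 0 + 1(239.5) − 1(129.5) = 110
  G: 0 + 3(129.5) = 388.6
Total out = 516 mol; y_G = 388.6 / 516 = 0.753.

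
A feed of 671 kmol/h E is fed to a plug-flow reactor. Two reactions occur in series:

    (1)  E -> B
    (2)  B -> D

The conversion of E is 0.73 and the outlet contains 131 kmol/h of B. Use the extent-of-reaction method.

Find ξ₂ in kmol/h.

ξ₂ = 359 kmol/h

Conversion of E: E consumed = 1ξ₁ = 0.73 × 671 → ξ₁ = 489.8 kmol/h.
B balance: n_B = 0 + 1ξ₁ − 1ξ₂ = 131 → ξ₂ = (1·489.8 − 131)/1 = 358.8 kmol/h.
Outlet amounts (n = n₀ + Σ ν·ξ):
  E: 671 − 1(489.8) = 181.2
  B: 0 + 1(489.8) − 1(358.8) = 131
  D: 0 + 1(358.8) = 358.8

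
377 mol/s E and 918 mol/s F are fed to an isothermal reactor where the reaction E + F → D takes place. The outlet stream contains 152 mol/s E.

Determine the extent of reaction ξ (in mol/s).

For E: n = n₀ − 1ξ → 152 = 377 − 1ξ, giving ξ = 225 mol/s.
Outlet amounts (n = n₀ + ν ξ):
  E: 377 − 1(225) = 152
  F: 918 − 1(225) = 693
  D: 0 + 1(225) = 225

ξ = 225 mol/s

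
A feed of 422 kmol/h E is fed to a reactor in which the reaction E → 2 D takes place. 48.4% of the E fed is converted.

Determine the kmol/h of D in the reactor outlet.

E reacted = 0.484 × 422 = 204.2 kmol/h; ν_E = −1, so ξ = 204.2/1 = 204.2 kmol/h.
Outlet amounts (n = n₀ + ν ξ):
  E: 422 − 1(204.2) = 217.8
  D: 0 + 2(204.2) = 408.5

408 kmol/h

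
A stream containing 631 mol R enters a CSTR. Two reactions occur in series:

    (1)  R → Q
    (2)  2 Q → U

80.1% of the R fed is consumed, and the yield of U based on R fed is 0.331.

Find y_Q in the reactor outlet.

0.208

Conversion of R: R consumed = 1ξ₁ = 0.801 × 631 → ξ₁ = 505.4 mol.
Yield of U: 1ξ₂ / 631 = 0.331 → ξ₂ = 208.9 mol.
Outlet amounts (n = n₀ + Σ ν·ξ):
  R: 631 − 1(505.4) = 125.6
  Q: 0 + 1(505.4) − 2(208.9) = 87.71
  U: 0 + 1(208.9) = 208.9
Total out = 422.1 mol; y_Q = 87.71 / 422.1 = 0.2078.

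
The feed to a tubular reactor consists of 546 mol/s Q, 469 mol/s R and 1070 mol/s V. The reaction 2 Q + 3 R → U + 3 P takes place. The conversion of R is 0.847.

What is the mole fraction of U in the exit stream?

0.0678

R reacted = 0.847 × 469 = 397.2 mol/s; ν_R = −3, so ξ = 397.2/3 = 132.4 mol/s.
Outlet amounts (n = n₀ + ν ξ):
  Q: 546 − 2(132.4) = 281.2
  R: 469 − 3(132.4) = 71.76
  U: 0 + 1(132.4) = 132.4
  P: 0 + 3(132.4) = 397.2
  V: 1070 (inert)
Total out = 1953 mol/s; y_U = 132.4 / 1953 = 0.06781.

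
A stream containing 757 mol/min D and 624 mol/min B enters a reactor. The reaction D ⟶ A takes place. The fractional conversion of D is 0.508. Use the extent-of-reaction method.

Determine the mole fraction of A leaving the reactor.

D reacted = 0.508 × 757 = 384.6 mol/min; ν_D = −1, so ξ = 384.6/1 = 384.6 mol/min.
Outlet amounts (n = n₀ + ν ξ):
  D: 757 − 1(384.6) = 372.4
  A: 0 + 1(384.6) = 384.6
  B: 624 (inert)
Total out = 1381 mol/min; y_A = 384.6 / 1381 = 0.2785.

0.278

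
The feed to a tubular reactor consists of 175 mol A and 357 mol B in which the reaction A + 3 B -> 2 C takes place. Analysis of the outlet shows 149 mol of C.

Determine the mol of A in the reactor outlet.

100 mol

For C: n = n₀ + 2ξ → 149 = 0 + 2ξ, giving ξ = 74.5 mol.
Outlet amounts (n = n₀ + ν ξ):
  A: 175 − 1(74.5) = 100.5
  B: 357 − 3(74.5) = 133.5
  C: 0 + 2(74.5) = 149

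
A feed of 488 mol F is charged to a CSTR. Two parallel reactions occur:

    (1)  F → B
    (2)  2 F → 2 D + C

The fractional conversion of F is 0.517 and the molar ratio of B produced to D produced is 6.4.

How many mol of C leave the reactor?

17 mol

Conversion of F: F consumed = 0.517 × 488 = 252.3 mol = 1ξ₁ + 2ξ₂.
Selectivity: 1ξ₁ / (2ξ₂) = 6.4 → ξ₁ = 12.8 ξ₂.
Substitute: (1·12.8 + 2) ξ₂ = 252.3 → ξ₂ = 17.05 mol, ξ₁ = 218.2 mol.
Outlet amounts (n = n₀ + Σ ν·ξ):
  F: 488 − 1(218.2) − 2(17.05) = 235.7
  B: 0 + 1(218.2) = 218.2
  D: 0 + 2(17.05) = 34.09
  C: 0 + 1(17.05) = 17.05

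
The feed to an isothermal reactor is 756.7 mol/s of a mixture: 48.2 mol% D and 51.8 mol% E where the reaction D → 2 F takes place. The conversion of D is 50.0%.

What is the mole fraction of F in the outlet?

0.388

D reacted = 0.5 × 364.7 = 182.4 mol/s; ν_D = −1, so ξ = 182.4/1 = 182.4 mol/s.
Outlet amounts (n = n₀ + ν ξ):
  D: 364.7 − 1(182.4) = 182.4
  F: 0 + 2(182.4) = 364.7
  E: 392 (inert)
Total out = 939.1 mol/s; y_F = 364.7 / 939.1 = 0.3884.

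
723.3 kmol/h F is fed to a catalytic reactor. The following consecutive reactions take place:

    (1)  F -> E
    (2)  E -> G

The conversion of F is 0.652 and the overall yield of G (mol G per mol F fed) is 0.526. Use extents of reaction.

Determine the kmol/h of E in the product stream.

Conversion of F: F consumed = 1ξ₁ = 0.652 × 723.3 → ξ₁ = 471.6 kmol/h.
Yield of G: 1ξ₂ / 723.3 = 0.526 → ξ₂ = 380.5 kmol/h.
Outlet amounts (n = n₀ + Σ ν·ξ):
  F: 723.3 − 1(471.6) = 251.7
  E: 0 + 1(471.6) − 1(380.5) = 91.14
  G: 0 + 1(380.5) = 380.5

91.1 kmol/h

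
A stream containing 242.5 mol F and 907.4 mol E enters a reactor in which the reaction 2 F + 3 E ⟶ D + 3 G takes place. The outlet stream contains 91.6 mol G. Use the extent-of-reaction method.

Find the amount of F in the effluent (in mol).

181 mol

For G: n = n₀ + 3ξ → 91.6 = 0 + 3ξ, giving ξ = 30.53 mol.
Outlet amounts (n = n₀ + ν ξ):
  F: 242.5 − 2(30.53) = 181.4
  E: 907.4 − 3(30.53) = 815.8
  D: 0 + 1(30.53) = 30.53
  G: 0 + 3(30.53) = 91.6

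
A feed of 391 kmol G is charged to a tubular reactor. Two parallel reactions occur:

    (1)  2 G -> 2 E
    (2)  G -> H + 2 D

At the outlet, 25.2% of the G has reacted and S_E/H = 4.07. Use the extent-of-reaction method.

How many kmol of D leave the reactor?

38.9 kmol

Conversion of G: G consumed = 0.252 × 391 = 98.53 kmol = 2ξ₁ + 1ξ₂.
Selectivity: 2ξ₁ / (1ξ₂) = 4.07 → ξ₁ = 2.035 ξ₂.
Substitute: (2·2.035 + 1) ξ₂ = 98.53 → ξ₂ = 19.43 kmol, ξ₁ = 39.55 kmol.
Outlet amounts (n = n₀ + Σ ν·ξ):
  G: 391 − 2(39.55) − 1(19.43) = 292.5
  E: 0 + 2(39.55) = 79.1
  H: 0 + 1(19.43) = 19.43
  D: 0 + 2(19.43) = 38.87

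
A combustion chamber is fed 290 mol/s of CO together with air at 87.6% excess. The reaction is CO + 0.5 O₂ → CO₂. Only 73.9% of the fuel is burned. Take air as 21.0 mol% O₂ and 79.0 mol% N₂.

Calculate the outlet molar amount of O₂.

Stoichiometric O₂ = 0.5 × 290 = 145 mol/s; O₂ fed = 145 × 1.876 = 272 mol/s.
N₂ fed = 272 × 79/21 = 1023 mol/s.
Fuel reacted = 0.739 × 290 → ξ = 214.3 mol/s.
Outlet (n = n₀ + ν ξ):
  CO: 290 − 1(214.3) = 75.69
  O₂: 272 − 0.5(214.3) = 164.9
  N₂: 1023 (inert)
  CO₂: 0 + 1(214.3) = 214.3

165 mol/s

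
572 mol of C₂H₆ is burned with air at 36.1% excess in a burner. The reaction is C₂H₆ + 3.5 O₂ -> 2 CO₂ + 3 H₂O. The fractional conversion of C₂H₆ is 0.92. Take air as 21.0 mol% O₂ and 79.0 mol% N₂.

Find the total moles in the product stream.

Stoichiometric O₂ = 3.5 × 572 = 2002 mol; O₂ fed = 2002 × 1.361 = 2725 mol.
N₂ fed = 2725 × 79/21 = 10250 mol.
Fuel reacted = 0.92 × 572 → ξ = 526.2 mol.
Outlet (n = n₀ + ν ξ):
  C₂H₆: 572 − 1(526.2) = 45.76
  O₂: 2725 − 3.5(526.2) = 882.9
  N₂: 10250 (inert)
  CO₂: 0 + 2(526.2) = 1052
  H₂O: 0 + 3(526.2) = 1579
Total out = 45.76 + 882.9 + 10250 + 1052 + 1579 = 13810 mol.

13800 mol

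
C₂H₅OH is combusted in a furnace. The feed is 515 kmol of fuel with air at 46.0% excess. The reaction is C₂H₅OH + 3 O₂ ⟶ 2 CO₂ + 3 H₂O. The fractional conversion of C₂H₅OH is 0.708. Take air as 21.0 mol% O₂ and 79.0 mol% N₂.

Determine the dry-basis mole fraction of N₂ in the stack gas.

0.806

Stoichiometric O₂ = 3 × 515 = 1545 kmol; O₂ fed = 1545 × 1.460 = 2256 kmol.
N₂ fed = 2256 × 79/21 = 8486 kmol.
Fuel reacted = 0.708 × 515 → ξ = 364.6 kmol.
Outlet (n = n₀ + ν ξ):
  C₂H₅OH: 515 − 1(364.6) = 150.4
  O₂: 2256 − 3(364.6) = 1162
  N₂: 8486 (inert)
  CO₂: 0 + 2(364.6) = 729.2
  H₂O: 0 + 3(364.6) = 1094
Dry total = 10530 kmol; y_N₂ (dry) = 8486 / 10530 = 0.8061.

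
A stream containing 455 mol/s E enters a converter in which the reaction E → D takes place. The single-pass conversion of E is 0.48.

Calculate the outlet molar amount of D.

218 mol/s

E reacted = 0.48 × 455 = 218.4 mol/s; ν_E = −1, so ξ = 218.4/1 = 218.4 mol/s.
Outlet amounts (n = n₀ + ν ξ):
  E: 455 − 1(218.4) = 236.6
  D: 0 + 1(218.4) = 218.4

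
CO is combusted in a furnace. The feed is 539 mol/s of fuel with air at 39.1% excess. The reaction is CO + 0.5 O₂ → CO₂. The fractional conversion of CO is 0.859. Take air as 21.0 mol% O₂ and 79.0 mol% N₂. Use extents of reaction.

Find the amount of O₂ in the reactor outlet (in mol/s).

143 mol/s

Stoichiometric O₂ = 0.5 × 539 = 269.5 mol/s; O₂ fed = 269.5 × 1.391 = 374.9 mol/s.
N₂ fed = 374.9 × 79/21 = 1410 mol/s.
Fuel reacted = 0.859 × 539 → ξ = 463 mol/s.
Outlet (n = n₀ + ν ξ):
  CO: 539 − 1(463) = 76
  O₂: 374.9 − 0.5(463) = 143.4
  N₂: 1410 (inert)
  CO₂: 0 + 1(463) = 463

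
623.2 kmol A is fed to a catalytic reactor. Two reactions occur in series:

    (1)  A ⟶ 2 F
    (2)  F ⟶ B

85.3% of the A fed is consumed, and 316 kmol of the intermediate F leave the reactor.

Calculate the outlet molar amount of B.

Conversion of A: A consumed = 1ξ₁ = 0.853 × 623.2 → ξ₁ = 531.6 kmol.
F balance: n_F = 0 + 2ξ₁ − 1ξ₂ = 316 → ξ₂ = (2·531.6 − 316)/1 = 747.2 kmol.
Outlet amounts (n = n₀ + Σ ν·ξ):
  A: 623.2 − 1(531.6) = 91.61
  F: 0 + 2(531.6) − 1(747.2) = 316
  B: 0 + 1(747.2) = 747.2

747 kmol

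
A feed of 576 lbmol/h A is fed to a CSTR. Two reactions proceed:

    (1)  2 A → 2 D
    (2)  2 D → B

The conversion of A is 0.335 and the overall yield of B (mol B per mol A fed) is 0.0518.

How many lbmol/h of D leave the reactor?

Conversion of A: A consumed = 2ξ₁ = 0.335 × 576 → ξ₁ = 96.48 lbmol/h.
Yield of B: 1ξ₂ / 576 = 0.0518 → ξ₂ = 29.84 lbmol/h.
Outlet amounts (n = n₀ + Σ ν·ξ):
  A: 576 − 2(96.48) = 383
  D: 0 + 2(96.48) − 2(29.84) = 133.3
  B: 0 + 1(29.84) = 29.84

133 lbmol/h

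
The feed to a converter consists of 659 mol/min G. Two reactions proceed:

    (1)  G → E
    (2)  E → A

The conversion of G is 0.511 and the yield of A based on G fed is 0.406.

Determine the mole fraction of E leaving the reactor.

0.105

Conversion of G: G consumed = 1ξ₁ = 0.511 × 659 → ξ₁ = 336.7 mol/min.
Yield of A: 1ξ₂ / 659 = 0.406 → ξ₂ = 267.6 mol/min.
Outlet amounts (n = n₀ + Σ ν·ξ):
  G: 659 − 1(336.7) = 322.3
  E: 0 + 1(336.7) − 1(267.6) = 69.19
  A: 0 + 1(267.6) = 267.6
Total out = 659 mol/min; y_E = 69.19 / 659 = 0.105.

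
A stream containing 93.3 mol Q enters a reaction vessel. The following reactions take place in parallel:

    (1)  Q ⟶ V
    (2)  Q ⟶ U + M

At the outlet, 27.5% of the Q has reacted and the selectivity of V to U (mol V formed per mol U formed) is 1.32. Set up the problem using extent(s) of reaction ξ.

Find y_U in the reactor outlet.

0.106

Conversion of Q: Q consumed = 0.275 × 93.3 = 25.66 mol = 1ξ₁ + 1ξ₂.
Selectivity: 1ξ₁ / (1ξ₂) = 1.32 → ξ₁ = 1.32 ξ₂.
Substitute: (1·1.32 + 1) ξ₂ = 25.66 → ξ₂ = 11.06 mol, ξ₁ = 14.6 mol.
Outlet amounts (n = n₀ + Σ ν·ξ):
  Q: 93.3 − 1(14.6) − 1(11.06) = 67.64
  V: 0 + 1(14.6) = 14.6
  U: 0 + 1(11.06) = 11.06
  M: 0 + 1(11.06) = 11.06
Total out = 104.4 mol; y_U = 11.06 / 104.4 = 0.106.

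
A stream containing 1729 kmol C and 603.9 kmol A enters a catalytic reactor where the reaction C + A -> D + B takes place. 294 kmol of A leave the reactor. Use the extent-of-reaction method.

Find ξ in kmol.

For A: n = n₀ − 1ξ → 294 = 603.9 − 1ξ, giving ξ = 309.9 kmol.
Outlet amounts (n = n₀ + ν ξ):
  C: 1729 − 1(309.9) = 1419
  A: 603.9 − 1(309.9) = 294
  D: 0 + 1(309.9) = 309.9
  B: 0 + 1(309.9) = 309.9

ξ = 310 kmol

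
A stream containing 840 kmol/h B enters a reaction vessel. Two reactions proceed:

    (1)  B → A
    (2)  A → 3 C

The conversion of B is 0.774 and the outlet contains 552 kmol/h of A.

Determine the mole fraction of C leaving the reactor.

Conversion of B: B consumed = 1ξ₁ = 0.774 × 840 → ξ₁ = 650.2 kmol/h.
A balance: n_A = 0 + 1ξ₁ − 1ξ₂ = 552 → ξ₂ = (1·650.2 − 552)/1 = 98.16 kmol/h.
Outlet amounts (n = n₀ + Σ ν·ξ):
  B: 840 − 1(650.2) = 189.8
  A: 0 + 1(650.2) − 1(98.16) = 552
  C: 0 + 3(98.16) = 294.5
Total out = 1036 kmol/h; y_C = 294.5 / 1036 = 0.2842.

0.284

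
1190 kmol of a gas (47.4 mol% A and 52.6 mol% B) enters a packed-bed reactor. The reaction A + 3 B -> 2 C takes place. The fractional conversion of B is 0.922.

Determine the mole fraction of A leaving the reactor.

0.462

B reacted = 0.922 × 625.9 = 577.1 kmol; ν_B = −3, so ξ = 577.1/3 = 192.4 kmol.
Outlet amounts (n = n₀ + ν ξ):
  A: 564.1 − 1(192.4) = 371.7
  B: 625.9 − 3(192.4) = 48.82
  C: 0 + 2(192.4) = 384.7
Total out = 805.3 kmol; y_A = 371.7 / 805.3 = 0.4616.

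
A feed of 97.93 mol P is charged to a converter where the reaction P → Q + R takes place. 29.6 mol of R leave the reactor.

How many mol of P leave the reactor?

For R: n = n₀ + 1ξ → 29.6 = 0 + 1ξ, giving ξ = 29.6 mol.
Outlet amounts (n = n₀ + ν ξ):
  P: 97.93 − 1(29.6) = 68.33
  Q: 0 + 1(29.6) = 29.6
  R: 0 + 1(29.6) = 29.6

68.3 mol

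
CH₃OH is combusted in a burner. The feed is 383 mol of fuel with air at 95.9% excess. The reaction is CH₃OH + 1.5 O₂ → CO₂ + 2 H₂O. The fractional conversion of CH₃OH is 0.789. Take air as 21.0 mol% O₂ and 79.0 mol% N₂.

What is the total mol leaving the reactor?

5890 mol

Stoichiometric O₂ = 1.5 × 383 = 574.5 mol; O₂ fed = 574.5 × 1.959 = 1125 mol.
N₂ fed = 1125 × 79/21 = 4234 mol.
Fuel reacted = 0.789 × 383 → ξ = 302.2 mol.
Outlet (n = n₀ + ν ξ):
  CH₃OH: 383 − 1(302.2) = 80.81
  O₂: 1125 − 1.5(302.2) = 672.2
  N₂: 4234 (inert)
  CO₂: 0 + 1(302.2) = 302.2
  H₂O: 0 + 2(302.2) = 604.4
Total out = 80.81 + 672.2 + 4234 + 302.2 + 604.4 = 5893 mol.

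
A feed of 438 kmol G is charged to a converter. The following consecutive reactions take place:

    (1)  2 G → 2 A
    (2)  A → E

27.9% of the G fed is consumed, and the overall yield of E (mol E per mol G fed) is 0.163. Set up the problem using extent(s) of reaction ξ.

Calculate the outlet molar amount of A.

50.8 kmol

Conversion of G: G consumed = 2ξ₁ = 0.279 × 438 → ξ₁ = 61.1 kmol.
Yield of E: 1ξ₂ / 438 = 0.163 → ξ₂ = 71.39 kmol.
Outlet amounts (n = n₀ + Σ ν·ξ):
  G: 438 − 2(61.1) = 315.8
  A: 0 + 2(61.1) − 1(71.39) = 50.81
  E: 0 + 1(71.39) = 71.39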